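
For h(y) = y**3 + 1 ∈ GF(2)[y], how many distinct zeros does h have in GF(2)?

Evaluate at each of the 2 elements of GF(2):
h(0) = 1; h(1) = 0 → root.
Roots: {1}.

1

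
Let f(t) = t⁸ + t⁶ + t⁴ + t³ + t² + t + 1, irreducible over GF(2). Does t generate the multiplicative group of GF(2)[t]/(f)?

Yes

|GF(2^8)^×| = 2^8 − 1 = 255. Prime factorization: 255 = 3·5·17.
f is primitive ⇔ t has order 255 in GF(2)[t]/(f), i.e. t^(255/q) ≠ 1 for each prime q | 255.
t^(85) mod f = t⁴ + t³ + t.
t^(51) mod f = t⁶ + t³.
t^(15) mod f = t⁶ + t + 1.
None equal 1, so t has full order 255; f is primitive.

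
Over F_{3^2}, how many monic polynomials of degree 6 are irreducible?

The number of monic irreducibles of degree 6 over GF(9) is (1/6)·Σ_{d∣6} μ(6/d) 9^d.
Divisors of 6: 1, 2, 3, 6; μ(6/d) for each: 1, -1, -1, 1.
Σ = 9^1 − 9^2 − 9^3 + 9^6 = 530640.
N = 530640/6 = 88440.

88440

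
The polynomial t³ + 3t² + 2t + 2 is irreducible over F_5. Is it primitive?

Yes

Write f(t) = t³ + 3t² + 2t + 2.
|GF(5^3)^×| = 5^3 − 1 = 124. Prime factorization: 124 = 2^2·31.
f is primitive ⇔ t has order 124 in GF(5)[t]/(f), i.e. t^(124/q) ≠ 1 for each prime q | 124.
t^(62) mod f = 4.
t^(4) mod f = 2t² + 4t + 1.
None equal 1, so t has full order 124; f is primitive.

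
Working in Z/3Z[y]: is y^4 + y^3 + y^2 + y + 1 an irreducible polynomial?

Write f(y) = y^4 + y^3 + y^2 + y + 1.
Check for roots in Z/3Z: f(0) = 1; f(1) = 2; f(2) = 1.
No roots, so no linear factors.
Monic irreducibles of degree 2 over GF(3): y^2 + 1, y^2 + y - 1, y^2 - y - 1.
None of them divide f (all give nonzero remainder).
No irreducible factor of degree ≤ 2 exists, so f is irreducible over GF(3).

Yes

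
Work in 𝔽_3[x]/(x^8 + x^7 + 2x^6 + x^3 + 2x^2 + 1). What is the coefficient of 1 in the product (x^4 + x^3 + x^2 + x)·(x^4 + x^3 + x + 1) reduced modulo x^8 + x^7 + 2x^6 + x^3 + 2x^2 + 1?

Multiply in 𝔽_3[x]: (x^4 + x^3 + x^2 + x)·(x^4 + x^3 + x + 1) = x^8 + 2x^7 + 2x^6 + 2x^3 + 2x^2 + x.
Reduce using x^8 ≡ 2x^7 + x^6 + 2x^3 + x^2 + 2 (mod x^8 + x^7 + 2x^6 + x^3 + 2x^2 + 1).
Reduced: x^7 + x^3 + x + 2.

2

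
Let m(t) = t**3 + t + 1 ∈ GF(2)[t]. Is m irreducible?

Yes

Check for roots in GF(2): m(0) = 1; m(1) = 1.
No roots. A degree-3 polynomial over a field with no linear factor is irreducible.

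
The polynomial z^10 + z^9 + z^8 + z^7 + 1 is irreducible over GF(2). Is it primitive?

No

Write f(z) = z^10 + z^9 + z^8 + z^7 + 1.
|GF(2^10)^×| = 2^10 − 1 = 1023. Prime factorization: 1023 = 3·11·31.
f is primitive ⇔ z has order 1023 in GF(2)[z]/(f), i.e. z^(1023/q) ≠ 1 for each prime q | 1023.
z^(341) mod f = 1
z^(93) mod f = z^9 + z^6 + z.
z^(33) mod f = z^6 + z^5 + z^3 + z + 1.
Since z^(341) = 1, the order of z divides 341 < 1023; not primitive.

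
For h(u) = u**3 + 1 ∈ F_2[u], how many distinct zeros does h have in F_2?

1

Evaluate at each of the 2 elements of F_2:
h(0) = 1; h(1) = 0 → root.
Roots: {1}.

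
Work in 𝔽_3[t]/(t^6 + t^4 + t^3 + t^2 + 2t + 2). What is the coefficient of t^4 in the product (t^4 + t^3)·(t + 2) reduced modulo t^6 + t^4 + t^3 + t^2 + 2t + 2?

Multiply in 𝔽_3[t]: (t^4 + t^3)·(t + 2) = t^5 + 2t^3.
Reduced: t^5 + 2t^3.

0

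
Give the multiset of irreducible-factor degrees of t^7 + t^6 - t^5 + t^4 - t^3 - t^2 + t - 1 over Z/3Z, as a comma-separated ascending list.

1, 1, 2, 3

Write g(t) = t^7 + t^6 - t^5 + t^4 - t^3 - t^2 + t - 1.
Roots in Z/3Z: g(0) = 2; g(1) = 0 → root; g(2) = 0 → root.
Linear factors from roots: (t - 1), (t + 1).
Complete factorization: g(t) = (t + 1)·(t - 1)·(t^2 + 1)·(t^3 + t^2 - t + 1).
Factor degrees with multiplicity: 1 + 1 + 2 + 3 = 7.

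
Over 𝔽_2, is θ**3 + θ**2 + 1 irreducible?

Yes

Write g(θ) = θ**3 + θ**2 + 1.
Check for roots in 𝔽_2: g(0) = 1; g(1) = 1.
No roots. A degree-3 polynomial over a field with no linear factor is irreducible.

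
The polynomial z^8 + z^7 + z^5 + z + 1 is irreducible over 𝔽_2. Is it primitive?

Write f(z) = z^8 + z^7 + z^5 + z + 1.
|GF(2^8)^×| = 2^8 − 1 = 255. Prime factorization: 255 = 3·5·17.
f is primitive ⇔ z has order 255 in GF(2)[z]/(f), i.e. z^(255/q) ≠ 1 for each prime q | 255.
z^(85) mod f = 1
z^(51) mod f = z^6 + z^4 + z^3 + z.
z^(15) mod f = z^5 + z^4 + z^3.
Since z^(85) = 1, the order of z divides 85 < 255; not primitive.

No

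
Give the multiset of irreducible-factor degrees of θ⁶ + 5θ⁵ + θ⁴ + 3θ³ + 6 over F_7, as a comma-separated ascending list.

1, 1, 2, 2

Write f(θ) = θ⁶ + 5θ⁵ + θ⁴ + 3θ³ + 6.
Linear factors from roots: (θ + 2), (θ + 1).
Complete factorization: f(θ) = (θ + 1)·(θ + 2)·(θ² + 3θ + 6)·(θ² + 6θ + 4).
Factor degrees with multiplicity: 1 + 1 + 2 + 2 = 6.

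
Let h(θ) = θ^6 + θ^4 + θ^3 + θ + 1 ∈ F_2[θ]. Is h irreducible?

Check for roots in F_2: h(0) = 1; h(1) = 1.
No roots, so no linear factors.
Monic irreducibles of degree 2 over GF(2): θ^2 + θ + 1.
None of them divide h (all give nonzero remainder).
Monic irreducibles of degree 3 over GF(2): θ^3 + θ + 1, θ^3 + θ^2 + 1.
None of them divide h (all give nonzero remainder).
No irreducible factor of degree ≤ 3 exists, so h is irreducible over GF(2).

Yes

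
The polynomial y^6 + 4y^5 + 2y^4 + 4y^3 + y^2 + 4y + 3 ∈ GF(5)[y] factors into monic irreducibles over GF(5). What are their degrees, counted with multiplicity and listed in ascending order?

Write g(y) = y^6 + 4y^5 + 2y^4 + 4y^3 + y^2 + 4y + 3.
Roots in GF(5): g(0) = 3; g(1) = 4; g(2) = 1; g(3) = 0 → root; g(4) = 0 → root.
Linear factors from roots: (y + 2), (y + 1).
Complete factorization: g(y) = (y + 2)·(y + 1)^2·(y^3 + 2y + 4).
Factor degrees with multiplicity: 1 + 1 + 1 + 3 = 6.

1, 1, 1, 3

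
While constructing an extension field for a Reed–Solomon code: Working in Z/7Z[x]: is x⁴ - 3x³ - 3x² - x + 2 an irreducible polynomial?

Write P(x) = x⁴ - 3x³ - 3x² - x + 2.
Check for roots in Z/7Z: P(0) = 2; P(1) = 3; P(2) = 1; P(3) = 0 → root; P(4) = 0 → root; P(5) = 4; P(6) = 4.
P(3) = 0, so (x − 3) divides P(x); P is reducible.

No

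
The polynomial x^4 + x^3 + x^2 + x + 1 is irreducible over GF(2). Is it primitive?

No

Write f(x) = x^4 + x^3 + x^2 + x + 1.
|GF(2^4)^×| = 2^4 − 1 = 15. Prime factorization: 15 = 3·5.
f is primitive ⇔ x has order 15 in GF(2)[x]/(f), i.e. x^(15/q) ≠ 1 for each prime q | 15.
x^(5) mod f = 1
x^(3) mod f = x^3.
Since x^(5) = 1, the order of x divides 5 < 15; not primitive.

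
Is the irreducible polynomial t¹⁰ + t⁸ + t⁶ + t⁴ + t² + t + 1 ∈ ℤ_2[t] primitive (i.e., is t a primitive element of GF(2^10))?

Write f(t) = t¹⁰ + t⁸ + t⁶ + t⁴ + t² + t + 1.
|GF(2^10)^×| = 2^10 − 1 = 1023. Prime factorization: 1023 = 3·11·31.
f is primitive ⇔ t has order 1023 in GF(2)[t]/(f), i.e. t^(1023/q) ≠ 1 for each prime q | 1023.
t^(341) mod f = t⁹ + t⁸ + t⁵ + t + 1.
t^(93) mod f = t⁹ + t⁷ + t + 1.
t^(33) mod f = t⁷ + t⁶ + t⁵ + t⁴ + t² + t.
None equal 1, so t has full order 1023; f is primitive.

Yes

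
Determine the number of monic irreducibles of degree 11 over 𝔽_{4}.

381300

Gauss's count: N_{4}(11) = (1/11) Σ_{d|11} μ(11/d)·4^d.
Divisors of 11: 1, 11; μ(11/d) for each: -1, 1.
Σ = − 4^1 + 4^11 = 4194300.
N = 4194300/11 = 381300.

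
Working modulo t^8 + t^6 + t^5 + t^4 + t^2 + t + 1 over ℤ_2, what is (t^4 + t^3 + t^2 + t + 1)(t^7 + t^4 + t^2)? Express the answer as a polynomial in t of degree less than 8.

Multiply in ℤ_2[t]: (t^4 + t^3 + t^2 + t + 1)·(t^7 + t^4 + t^2) = t^11 + t^10 + t^9 + t^3 + t^2.
Reduce using t^8 ≡ t^6 + t^5 + t^4 + t^2 + t + 1 (mod t^8 + t^6 + t^5 + t^4 + t^2 + t + 1).
Reduced: t^6 + t^5 + t^3.

t^6 + t^5 + t^3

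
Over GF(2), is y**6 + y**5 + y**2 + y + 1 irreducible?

Yes

Write g(y) = y**6 + y**5 + y**2 + y + 1.
Check for roots in GF(2): g(0) = 1; g(1) = 1.
No roots, so no linear factors.
Monic irreducibles of degree 2 over GF(2): y**2 + y + 1.
None of them divide g (all give nonzero remainder).
Monic irreducibles of degree 3 over GF(2): y**3 + y + 1, y**3 + y**2 + 1.
None of them divide g (all give nonzero remainder).
No irreducible factor of degree ≤ 3 exists, so g is irreducible over GF(2).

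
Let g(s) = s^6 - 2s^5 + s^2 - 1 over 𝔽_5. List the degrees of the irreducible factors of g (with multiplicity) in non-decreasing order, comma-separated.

6

Roots in 𝔽_5: g(0) = 4; g(1) = 4; g(2) = 3; g(3) = 1; g(4) = 3.
Complete factorization: g(s) = (s^6 - 2s^5 + s^2 - 1).
Factor degrees with multiplicity: 6 = 6.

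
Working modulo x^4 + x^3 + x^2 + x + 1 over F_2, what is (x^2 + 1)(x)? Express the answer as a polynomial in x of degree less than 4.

x^3 + x

Multiply in F_2[x]: (x^2 + 1)·(x) = x^3 + x.
Reduced: x^3 + x.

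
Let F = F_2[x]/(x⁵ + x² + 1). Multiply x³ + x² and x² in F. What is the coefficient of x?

0

Multiply in F_2[x]: (x³ + x²)·(x²) = x⁵ + x⁴.
Reduce using x⁵ ≡ x² + 1 (mod x⁵ + x² + 1).
Reduced: x⁴ + x² + 1.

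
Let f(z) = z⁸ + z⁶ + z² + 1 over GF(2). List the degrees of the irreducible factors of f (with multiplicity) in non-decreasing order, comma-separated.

Roots in GF(2): f(0) = 1; f(1) = 0 → root.
Linear factors from roots: (z + 1).
Complete factorization: f(z) = (z + 1)^4·(z² + z + 1)^2.
Factor degrees with multiplicity: 1 + 1 + 1 + 1 + 2 + 2 = 8.

1, 1, 1, 1, 2, 2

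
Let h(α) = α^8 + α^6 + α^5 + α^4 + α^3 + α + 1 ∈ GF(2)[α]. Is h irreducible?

Check for roots in GF(2): h(0) = 1; h(1) = 1.
No roots, so no linear factors.
Monic irreducibles of degree 2 over GF(2): α^2 + α + 1.
None of them divide h (all give nonzero remainder).
Monic irreducibles of degree 3 over GF(2): α^3 + α + 1, α^3 + α^2 + 1.
None of them divide h (all give nonzero remainder).
Monic irreducibles of degree 4 over GF(2): α^4 + α + 1, α^4 + α^3 + 1, α^4 + α^3 + α^2 + α + 1.
None of them divide h (all give nonzero remainder).
No irreducible factor of degree ≤ 4 exists, so h is irreducible over GF(2).

Yes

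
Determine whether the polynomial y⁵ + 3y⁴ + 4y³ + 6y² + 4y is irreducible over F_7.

No

Write h(y) = y⁵ + 3y⁴ + 4y³ + 6y² + 4y.
Check for roots in F_7: h(0) = 0 → root; h(1) = 4; h(2) = 4; h(3) = 2; h(4) = 4; h(5) = 0 → root; h(6) = 0 → root.
h(0) = 0, so (y) divides h(y); h is reducible.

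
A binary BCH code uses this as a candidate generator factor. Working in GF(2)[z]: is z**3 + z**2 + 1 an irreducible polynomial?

Yes

Write g(z) = z**3 + z**2 + 1.
Check for roots in GF(2): g(0) = 1; g(1) = 1.
No roots. A degree-3 polynomial over a field with no linear factor is irreducible.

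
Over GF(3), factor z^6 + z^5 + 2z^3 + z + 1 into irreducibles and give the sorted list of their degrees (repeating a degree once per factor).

1, 1, 2, 2

Write f(z) = z^6 + z^5 + 2z^3 + z + 1.
Roots in GF(3): f(0) = 1; f(1) = 0 → root; f(2) = 1.
Linear factors from roots: (z + 2).
Complete factorization: f(z) = (z + 2)^2·(z^2 + 1)^2.
Factor degrees with multiplicity: 1 + 1 + 2 + 2 = 6.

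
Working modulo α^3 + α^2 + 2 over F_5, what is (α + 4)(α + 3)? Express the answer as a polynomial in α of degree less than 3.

α^2 + 2α + 2

Multiply in F_5[α]: (α + 4)·(α + 3) = α^2 + 2α + 2.
Reduced: α^2 + 2α + 2.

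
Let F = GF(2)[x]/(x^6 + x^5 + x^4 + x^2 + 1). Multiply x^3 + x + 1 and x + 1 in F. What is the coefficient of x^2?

1

Multiply in GF(2)[x]: (x^3 + x + 1)·(x + 1) = x^4 + x^3 + x^2 + 1.
Reduced: x^4 + x^3 + x^2 + 1.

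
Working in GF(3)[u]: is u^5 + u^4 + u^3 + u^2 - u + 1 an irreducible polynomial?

Write f(u) = u^5 + u^4 + u^3 + u^2 - u + 1.
Check for roots in GF(3): f(0) = 1; f(1) = 1; f(2) = 2.
No roots, so no linear factors.
Monic irreducibles of degree 2 over GF(3): u^2 + 1, u^2 + u - 1, u^2 - u - 1.
None of them divide f (all give nonzero remainder).
No irreducible factor of degree ≤ 2 exists, so f is irreducible over GF(3).

Yes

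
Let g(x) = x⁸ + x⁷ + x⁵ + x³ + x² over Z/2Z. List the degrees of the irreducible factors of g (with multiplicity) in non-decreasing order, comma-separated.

1, 1, 2, 2, 2

Roots in Z/2Z: g(0) = 0 → root; g(1) = 1.
Linear factors from roots: (x).
Complete factorization: g(x) = (x)^2·(x² + x + 1)^3.
Factor degrees with multiplicity: 1 + 1 + 2 + 2 + 2 = 8.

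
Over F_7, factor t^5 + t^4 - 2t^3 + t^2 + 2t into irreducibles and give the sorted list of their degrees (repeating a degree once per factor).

Write g(t) = t^5 + t^4 - 2t^3 + t^2 + 2t.
Linear factors from roots: (t), (t + 3), (t + 2).
Complete factorization: g(t) = (t)·(t + 2)·(t + 3)·(t^2 + 3t - 2).
Factor degrees with multiplicity: 1 + 1 + 1 + 2 = 5.

1, 1, 1, 2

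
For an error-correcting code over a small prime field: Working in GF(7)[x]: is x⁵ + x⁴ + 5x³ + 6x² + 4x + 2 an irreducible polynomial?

Write m(x) = x⁵ + x⁴ + 5x³ + 6x² + 4x + 2.
Check for roots in GF(7): m(0) = 2; m(1) = 5; m(2) = 3; m(3) = 2; m(4) = 6; m(5) = 4; m(6) = 6.
No roots, so no linear factors.
Degree-2 irreducible divisors: test the 21 monic irreducibles of degree 2 over GF(7).
None of them divide m (all give nonzero remainder).
No irreducible factor of degree ≤ 2 exists, so m is irreducible over GF(7).

Yes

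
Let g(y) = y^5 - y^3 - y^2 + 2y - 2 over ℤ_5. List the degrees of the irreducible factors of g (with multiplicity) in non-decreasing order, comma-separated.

Roots in ℤ_5: g(0) = 3; g(1) = 4; g(2) = 2; g(3) = 1; g(4) = 0 → root.
Linear factors from roots: (y + 1).
Complete factorization: g(y) = (y + 1)·(y^4 - y^3 - y - 2).
Factor degrees with multiplicity: 1 + 4 = 5.

1, 4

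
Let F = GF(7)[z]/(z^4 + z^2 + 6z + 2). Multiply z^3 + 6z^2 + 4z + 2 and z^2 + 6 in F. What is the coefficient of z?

Multiply in GF(7)[z]: (z^3 + 6z^2 + 4z + 2)·(z^2 + 6) = z^5 + 6z^4 + 3z^3 + 3z^2 + 3z + 5.
Reduce using z^4 ≡ 6z^2 + z + 5 (mod z^4 + z^2 + 6z + 2).
Reduced: 2z^3 + 5z^2.

0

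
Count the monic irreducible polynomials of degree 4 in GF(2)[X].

By the necklace-counting formula, N_2(4) = (1/4) Σ_{d|4} μ(4/d)·2^d.
Divisors of 4: 1, 2, 4; μ(4/d) for each: 0, -1, 1.
Σ = − 2^2 + 2^4 = 12.
N = 12/4 = 3.

3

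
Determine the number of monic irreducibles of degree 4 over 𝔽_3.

18

Gauss's count: N_{3}(4) = (1/4) Σ_{d|4} μ(4/d)·3^d.
Divisors of 4: 1, 2, 4; μ(4/d) for each: 0, -1, 1.
Σ = − 3^2 + 3^4 = 72.
N = 72/4 = 18.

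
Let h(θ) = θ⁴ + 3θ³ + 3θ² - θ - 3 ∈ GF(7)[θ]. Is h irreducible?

Check for roots in GF(7): h(0) = 4; h(1) = 3; h(2) = 5; h(3) = 1; h(4) = 6; h(5) = 3; h(6) = 6.
No roots, so no linear factors.
Degree-2 irreducible divisors: test the 21 monic irreducibles of degree 2 over GF(7).
None of them divide h (all give nonzero remainder).
No irreducible factor of degree ≤ 2 exists, so h is irreducible over GF(7).

Yes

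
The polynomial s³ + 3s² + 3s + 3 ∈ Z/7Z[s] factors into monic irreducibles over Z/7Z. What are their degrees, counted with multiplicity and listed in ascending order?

Write f(s) = s³ + 3s² + 3s + 3.
Complete factorization: f(s) = (s³ + 3s² + 3s + 3).
Factor degrees with multiplicity: 3 = 3.

3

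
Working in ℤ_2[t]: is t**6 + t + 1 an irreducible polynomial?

Yes

Write m(t) = t**6 + t + 1.
Check for roots in ℤ_2: m(0) = 1; m(1) = 1.
No roots, so no linear factors.
Monic irreducibles of degree 2 over GF(2): t**2 + t + 1.
None of them divide m (all give nonzero remainder).
Monic irreducibles of degree 3 over GF(2): t**3 + t + 1, t**3 + t**2 + 1.
None of them divide m (all give nonzero remainder).
No irreducible factor of degree ≤ 3 exists, so m is irreducible over GF(2).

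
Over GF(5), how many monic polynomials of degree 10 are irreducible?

x^(5^10) − x is the product of all monic irreducibles of degree dividing 10; Möbius inversion gives N = (1/10) Σ μ(10/d)·5^d.
Divisors of 10: 1, 2, 5, 10; μ(10/d) for each: 1, -1, -1, 1.
Σ = 5^1 − 5^2 − 5^5 + 5^10 = 9762480.
N = 9762480/10 = 976248.

976248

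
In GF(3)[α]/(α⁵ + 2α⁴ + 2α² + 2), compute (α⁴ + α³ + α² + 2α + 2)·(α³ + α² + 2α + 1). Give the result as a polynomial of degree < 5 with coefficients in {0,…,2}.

Multiply in GF(3)[α]: (α⁴ + α³ + α² + 2α + 2)·(α³ + α² + 2α + 1) = α⁷ + 2α⁶ + α⁵ + α³ + α² + 2.
Reduce using α⁵ ≡ α⁴ + α² + 1 (mod α⁵ + 2α⁴ + 2α² + 2).
Reduced: 2α⁴ + α³.

2α^4 + α^3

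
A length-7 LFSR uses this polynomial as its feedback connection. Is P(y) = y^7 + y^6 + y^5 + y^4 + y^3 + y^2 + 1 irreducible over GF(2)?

Check for roots in GF(2): P(0) = 1; P(1) = 1.
No roots, so no linear factors.
Monic irreducibles of degree 2 over GF(2): y^2 + y + 1.
None of them divide P (all give nonzero remainder).
Monic irreducibles of degree 3 over GF(2): y^3 + y + 1, y^3 + y^2 + 1.
None of them divide P (all give nonzero remainder).
No irreducible factor of degree ≤ 3 exists, so P is irreducible over GF(2).

Yes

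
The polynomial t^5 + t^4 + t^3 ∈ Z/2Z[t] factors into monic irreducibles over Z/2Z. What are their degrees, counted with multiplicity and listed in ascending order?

1, 1, 1, 2

Write f(t) = t^5 + t^4 + t^3.
Roots in Z/2Z: f(0) = 0 → root; f(1) = 1.
Linear factors from roots: (t).
Complete factorization: f(t) = (t)^3·(t^2 + t + 1).
Factor degrees with multiplicity: 1 + 1 + 1 + 2 = 5.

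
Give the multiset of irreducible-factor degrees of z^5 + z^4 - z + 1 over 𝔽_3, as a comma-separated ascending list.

Write g(z) = z^5 + z^4 - z + 1.
Roots in 𝔽_3: g(0) = 1; g(1) = 2; g(2) = 2.
Complete factorization: g(z) = (z^5 + z^4 - z + 1).
Factor degrees with multiplicity: 5 = 5.

5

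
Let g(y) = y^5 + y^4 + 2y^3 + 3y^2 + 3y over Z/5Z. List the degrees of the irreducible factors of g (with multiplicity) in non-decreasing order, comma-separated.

Roots in Z/5Z: g(0) = 0 → root; g(1) = 0 → root; g(2) = 2; g(3) = 4; g(4) = 3.
Linear factors from roots: (y), (y + 4).
Complete factorization: g(y) = (y)·(y + 4)·(y^3 + 2y^2 + 4y + 2).
Factor degrees with multiplicity: 1 + 1 + 3 = 5.

1, 1, 3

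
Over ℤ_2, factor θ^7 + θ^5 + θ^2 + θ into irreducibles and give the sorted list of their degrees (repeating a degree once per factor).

1, 1, 2, 3

Write h(θ) = θ^7 + θ^5 + θ^2 + θ.
Roots in ℤ_2: h(0) = 0 → root; h(1) = 0 → root.
Linear factors from roots: (θ), (θ + 1).
Complete factorization: h(θ) = (θ)·(θ + 1)·(θ^2 + θ + 1)·(θ^3 + θ + 1).
Factor degrees with multiplicity: 1 + 1 + 2 + 3 = 7.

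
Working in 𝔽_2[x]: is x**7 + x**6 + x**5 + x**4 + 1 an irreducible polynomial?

Write h(x) = x**7 + x**6 + x**5 + x**4 + 1.
Check for roots in 𝔽_2: h(0) = 1; h(1) = 1.
No roots, so no linear factors.
Monic irreducibles of degree 2 over GF(2): x**2 + x + 1.
None of them divide h (all give nonzero remainder).
Monic irreducibles of degree 3 over GF(2): x**3 + x + 1, x**3 + x**2 + 1.
None of them divide h (all give nonzero remainder).
No irreducible factor of degree ≤ 3 exists, so h is irreducible over GF(2).

Yes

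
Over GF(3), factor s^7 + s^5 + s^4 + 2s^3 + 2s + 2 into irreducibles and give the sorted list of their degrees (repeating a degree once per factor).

Write f(s) = s^7 + s^5 + s^4 + 2s^3 + 2s + 2.
Roots in GF(3): f(0) = 2; f(1) = 0 → root; f(2) = 0 → root.
Linear factors from roots: (s + 2), (s + 1).
Complete factorization: f(s) = (s + 1)·(s + 2)^2·(s^2 + 1)·(s^2 + s + 2).
Factor degrees with multiplicity: 1 + 1 + 1 + 2 + 2 = 7.

1, 1, 1, 2, 2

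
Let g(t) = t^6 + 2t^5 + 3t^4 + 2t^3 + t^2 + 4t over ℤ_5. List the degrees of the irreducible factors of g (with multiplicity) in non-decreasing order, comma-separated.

Roots in ℤ_5: g(0) = 0 → root; g(1) = 3; g(2) = 4; g(3) = 3; g(4) = 2.
Linear factors from roots: (t).
Complete factorization: g(t) = (t)·(t^2 + 4t + 1)·(t^3 + 3t^2 + 4).
Factor degrees with multiplicity: 1 + 2 + 3 = 6.

1, 2, 3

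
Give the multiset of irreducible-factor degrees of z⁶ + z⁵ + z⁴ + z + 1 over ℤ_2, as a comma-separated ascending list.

6

Write g(z) = z⁶ + z⁵ + z⁴ + z + 1.
Roots in ℤ_2: g(0) = 1; g(1) = 1.
Complete factorization: g(z) = (z⁶ + z⁵ + z⁴ + z + 1).
Factor degrees with multiplicity: 6 = 6.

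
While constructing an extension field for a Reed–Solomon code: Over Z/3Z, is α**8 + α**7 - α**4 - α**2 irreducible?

No

Write P(α) = α**8 + α**7 - α**4 - α**2.
Check for roots in Z/3Z: P(0) = 0 → root; P(1) = 0 → root; P(2) = 1.
P(0) = 0, so (α) divides P(α); P is reducible.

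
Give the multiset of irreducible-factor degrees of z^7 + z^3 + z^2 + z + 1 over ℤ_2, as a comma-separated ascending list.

Write h(z) = z^7 + z^3 + z^2 + z + 1.
Roots in ℤ_2: h(0) = 1; h(1) = 1.
Complete factorization: h(z) = (z^7 + z^3 + z^2 + z + 1).
Factor degrees with multiplicity: 7 = 7.

7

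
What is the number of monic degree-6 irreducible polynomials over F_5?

By the necklace-counting formula, N_5(6) = (1/6) Σ_{d|6} μ(6/d)·5^d.
Divisors of 6: 1, 2, 3, 6; μ(6/d) for each: 1, -1, -1, 1.
Σ = 5^1 − 5^2 − 5^3 + 5^6 = 15480.
N = 15480/6 = 2580.

2580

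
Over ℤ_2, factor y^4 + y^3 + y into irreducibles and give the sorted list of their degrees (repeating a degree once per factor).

Write f(y) = y^4 + y^3 + y.
Roots in ℤ_2: f(0) = 0 → root; f(1) = 1.
Linear factors from roots: (y).
Complete factorization: f(y) = (y)·(y^3 + y^2 + 1).
Factor degrees with multiplicity: 1 + 3 = 4.

1, 3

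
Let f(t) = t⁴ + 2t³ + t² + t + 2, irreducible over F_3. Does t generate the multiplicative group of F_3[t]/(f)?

Yes

|GF(3^4)^×| = 3^4 − 1 = 80. Prime factorization: 80 = 2^4·5.
f is primitive ⇔ t has order 80 in GF(3)[t]/(f), i.e. t^(80/q) ≠ 1 for each prime q | 80.
t^(40) mod f = 2.
t^(16) mod f = t³ + 1.
None equal 1, so t has full order 80; f is primitive.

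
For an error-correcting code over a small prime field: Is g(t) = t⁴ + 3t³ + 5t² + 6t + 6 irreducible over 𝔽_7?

No

Check for roots in 𝔽_7: g(0) = 6; g(1) = 0 → root; g(2) = 1; g(3) = 0 → root; g(4) = 5; g(5) = 6; g(6) = 3.
g(1) = 0, so (t − 1) divides g(t); g is reducible.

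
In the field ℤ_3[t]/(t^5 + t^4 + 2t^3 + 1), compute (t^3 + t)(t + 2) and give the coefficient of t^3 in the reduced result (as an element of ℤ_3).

Multiply in ℤ_3[t]: (t^3 + t)·(t + 2) = t^4 + 2t^3 + t^2 + 2t.
Reduced: t^4 + 2t^3 + t^2 + 2t.

2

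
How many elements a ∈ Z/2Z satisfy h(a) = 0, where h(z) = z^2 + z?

2

Evaluate at each of the 2 elements of Z/2Z:
h(0) = 0 → root; h(1) = 0 → root.
Roots: {0, 1}.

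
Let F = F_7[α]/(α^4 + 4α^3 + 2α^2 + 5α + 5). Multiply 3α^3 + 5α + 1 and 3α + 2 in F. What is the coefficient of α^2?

4

Multiply in F_7[α]: (3α^3 + 5α + 1)·(3α + 2) = 2α^4 + 6α^3 + α^2 + 6α + 2.
Reduce using α^4 ≡ 3α^3 + 5α^2 + 2α + 2 (mod α^4 + 4α^3 + 2α^2 + 5α + 5).
Reduced: 5α^3 + 4α^2 + 3α + 6.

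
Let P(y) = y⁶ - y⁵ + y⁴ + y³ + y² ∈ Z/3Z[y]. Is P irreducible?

No

Check for roots in Z/3Z: P(0) = 0 → root; P(1) = 0 → root; P(2) = 0 → root.
P(0) = 0, so (y) divides P(y); P is reducible.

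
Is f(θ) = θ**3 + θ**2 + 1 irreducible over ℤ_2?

Check for roots in ℤ_2: f(0) = 1; f(1) = 1.
No roots. A degree-3 polynomial over a field with no linear factor is irreducible.

Yes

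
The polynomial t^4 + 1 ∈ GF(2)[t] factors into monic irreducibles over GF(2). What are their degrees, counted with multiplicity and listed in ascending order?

Write f(t) = t^4 + 1.
Roots in GF(2): f(0) = 1; f(1) = 0 → root.
Linear factors from roots: (t + 1).
Complete factorization: f(t) = (t + 1)^4.
Factor degrees with multiplicity: 1 + 1 + 1 + 1 = 4.

1, 1, 1, 1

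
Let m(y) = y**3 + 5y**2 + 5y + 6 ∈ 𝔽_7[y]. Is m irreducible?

Check for roots in 𝔽_7: m(0) = 6; m(1) = 3; m(2) = 2; m(3) = 2; m(4) = 2; m(5) = 1; m(6) = 5.
No roots. A degree-3 polynomial over a field with no linear factor is irreducible.

Yes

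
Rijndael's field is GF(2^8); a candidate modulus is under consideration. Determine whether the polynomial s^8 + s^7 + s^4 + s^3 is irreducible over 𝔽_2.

Write h(s) = s^8 + s^7 + s^4 + s^3.
Check for roots in 𝔽_2: h(0) = 0 → root; h(1) = 0 → root.
h(0) = 0, so (s) divides h(s); h is reducible.

No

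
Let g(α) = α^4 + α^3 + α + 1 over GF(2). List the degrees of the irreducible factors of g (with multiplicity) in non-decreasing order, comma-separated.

Roots in GF(2): g(0) = 1; g(1) = 0 → root.
Linear factors from roots: (α + 1).
Complete factorization: g(α) = (α + 1)^2·(α^2 + α + 1).
Factor degrees with multiplicity: 1 + 1 + 2 = 4.

1, 1, 2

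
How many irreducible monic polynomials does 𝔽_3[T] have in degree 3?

8

By the necklace-counting formula, N_3(3) = (1/3) Σ_{d|3} μ(3/d)·3^d.
Divisors of 3: 1, 3; μ(3/d) for each: -1, 1.
Σ = − 3^1 + 3^3 = 24.
N = 24/3 = 8.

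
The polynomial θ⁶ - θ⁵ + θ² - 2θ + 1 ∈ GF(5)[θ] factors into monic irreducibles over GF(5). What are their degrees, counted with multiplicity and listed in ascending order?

1, 1, 2, 2

Write h(θ) = θ⁶ - θ⁵ + θ² - 2θ + 1.
Roots in GF(5): h(0) = 1; h(1) = 0 → root; h(2) = 3; h(3) = 0 → root; h(4) = 1.
Linear factors from roots: (θ - 1), (θ + 2).
Complete factorization: h(θ) = (θ + 2)·(θ - 1)·(θ² - θ + 1)·(θ² - θ + 2).
Factor degrees with multiplicity: 1 + 1 + 2 + 2 = 6.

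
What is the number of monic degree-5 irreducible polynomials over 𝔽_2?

6

x^(2^5) − x is the product of all monic irreducibles of degree dividing 5; Möbius inversion gives N = (1/5) Σ μ(5/d)·2^d.
Divisors of 5: 1, 5; μ(5/d) for each: -1, 1.
Σ = − 2^1 + 2^5 = 30.
N = 30/5 = 6.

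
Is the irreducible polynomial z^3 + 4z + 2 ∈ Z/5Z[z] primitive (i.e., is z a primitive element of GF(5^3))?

Write f(z) = z^3 + 4z + 2.
|GF(5^3)^×| = 5^3 − 1 = 124. Prime factorization: 124 = 2^2·31.
f is primitive ⇔ z has order 124 in GF(5)[z]/(f), i.e. z^(124/q) ≠ 1 for each prime q | 124.
z^(62) mod f = 4.
z^(4) mod f = z^2 + 3z.
None equal 1, so z has full order 124; f is primitive.

Yes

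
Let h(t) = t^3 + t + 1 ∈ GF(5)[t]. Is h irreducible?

Check for roots in GF(5): h(0) = 1; h(1) = 3; h(2) = 1; h(3) = 1; h(4) = 4.
No roots. A degree-3 polynomial over a field with no linear factor is irreducible.

Yes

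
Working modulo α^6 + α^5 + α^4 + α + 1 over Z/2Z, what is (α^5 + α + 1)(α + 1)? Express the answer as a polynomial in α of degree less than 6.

α^4 + α^2 + α

Multiply in Z/2Z[α]: (α^5 + α + 1)·(α + 1) = α^6 + α^5 + α^2 + 1.
Reduce using α^6 ≡ α^5 + α^4 + α + 1 (mod α^6 + α^5 + α^4 + α + 1).
Reduced: α^4 + α^2 + α.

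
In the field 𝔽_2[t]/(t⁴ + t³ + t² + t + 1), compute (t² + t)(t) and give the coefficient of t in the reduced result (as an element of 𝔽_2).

0

Multiply in 𝔽_2[t]: (t² + t)·(t) = t³ + t².
Reduced: t³ + t².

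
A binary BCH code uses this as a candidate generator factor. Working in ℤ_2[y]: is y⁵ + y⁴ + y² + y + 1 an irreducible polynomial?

Yes

Write h(y) = y⁵ + y⁴ + y² + y + 1.
Check for roots in ℤ_2: h(0) = 1; h(1) = 1.
No roots, so no linear factors.
Monic irreducibles of degree 2 over GF(2): y² + y + 1.
None of them divide h (all give nonzero remainder).
No irreducible factor of degree ≤ 2 exists, so h is irreducible over GF(2).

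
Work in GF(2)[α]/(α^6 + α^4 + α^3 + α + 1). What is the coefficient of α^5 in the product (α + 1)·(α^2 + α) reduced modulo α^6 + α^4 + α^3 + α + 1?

0

Multiply in GF(2)[α]: (α + 1)·(α^2 + α) = α^3 + α.
Reduced: α^3 + α.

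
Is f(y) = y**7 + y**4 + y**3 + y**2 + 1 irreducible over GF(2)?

Check for roots in GF(2): f(0) = 1; f(1) = 1.
No roots, so no linear factors.
Monic irreducibles of degree 2 over GF(2): y**2 + y + 1.
None of them divide f (all give nonzero remainder).
Monic irreducibles of degree 3 over GF(2): y**3 + y + 1, y**3 + y**2 + 1.
None of them divide f (all give nonzero remainder).
No irreducible factor of degree ≤ 3 exists, so f is irreducible over GF(2).

Yes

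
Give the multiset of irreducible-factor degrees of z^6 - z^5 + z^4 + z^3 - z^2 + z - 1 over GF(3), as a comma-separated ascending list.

6

Write g(z) = z^6 - z^5 + z^4 + z^3 - z^2 + z - 1.
Roots in GF(3): g(0) = 2; g(1) = 1; g(2) = 2.
Complete factorization: g(z) = (z^6 - z^5 + z^4 + z^3 - z^2 + z - 1).
Factor degrees with multiplicity: 6 = 6.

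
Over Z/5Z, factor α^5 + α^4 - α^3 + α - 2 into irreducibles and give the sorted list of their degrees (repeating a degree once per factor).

Write h(α) = α^5 + α^4 - α^3 + α - 2.
Roots in Z/5Z: h(0) = 3; h(1) = 0 → root; h(2) = 0 → root; h(3) = 3; h(4) = 3.
Linear factors from roots: (α - 1), (α - 2).
Complete factorization: h(α) = (α - 2)·(α - 1)·(α^3 - α^2 - α - 1).
Factor degrees with multiplicity: 1 + 1 + 3 = 5.

1, 1, 3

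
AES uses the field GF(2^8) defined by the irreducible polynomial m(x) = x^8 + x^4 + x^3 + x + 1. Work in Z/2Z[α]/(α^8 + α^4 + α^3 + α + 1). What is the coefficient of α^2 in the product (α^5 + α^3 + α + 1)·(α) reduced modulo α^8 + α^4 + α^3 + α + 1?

1

Multiply in Z/2Z[α]: (α^5 + α^3 + α + 1)·(α) = α^6 + α^4 + α^2 + α.
Reduced: α^6 + α^4 + α^2 + α.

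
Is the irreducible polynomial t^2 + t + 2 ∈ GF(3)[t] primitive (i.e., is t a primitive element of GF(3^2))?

Yes

Write f(t) = t^2 + t + 2.
|GF(3^2)^×| = 3^2 − 1 = 8. Prime factorization: 8 = 2^3.
f is primitive ⇔ t has order 8 in GF(3)[t]/(f), i.e. t^(8/q) ≠ 1 for each prime q | 8.
t^(4) mod f = 2.
None equal 1, so t has full order 8; f is primitive.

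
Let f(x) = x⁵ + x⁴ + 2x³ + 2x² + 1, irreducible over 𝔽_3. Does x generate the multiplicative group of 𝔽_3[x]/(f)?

Yes

|GF(3^5)^×| = 3^5 − 1 = 242. Prime factorization: 242 = 2·11^2.
f is primitive ⇔ x has order 242 in GF(3)[x]/(f), i.e. x^(242/q) ≠ 1 for each prime q | 242.
x^(121) mod f = 2.
x^(22) mod f = x⁴ + 2x + 1.
None equal 1, so x has full order 242; f is primitive.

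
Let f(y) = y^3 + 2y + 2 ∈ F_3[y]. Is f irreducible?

Check for roots in F_3: f(0) = 2; f(1) = 2; f(2) = 2.
No roots. A degree-3 polynomial over a field with no linear factor is irreducible.

Yes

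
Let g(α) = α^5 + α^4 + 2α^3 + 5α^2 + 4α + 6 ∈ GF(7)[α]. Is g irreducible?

No

Check for roots in GF(7): g(0) = 6; g(1) = 5; g(2) = 0 → root; g(3) = 0 → root; g(4) = 5; g(5) = 0 → root; g(6) = 5.
g(2) = 0, so (α − 2) divides g(α); g is reducible.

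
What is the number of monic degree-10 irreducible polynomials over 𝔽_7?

The number of monic irreducibles of degree 10 over GF(7) is (1/10)·Σ_{d∣10} μ(10/d) 7^d.
Divisors of 10: 1, 2, 5, 10; μ(10/d) for each: 1, -1, -1, 1.
Σ = 7^1 − 7^2 − 7^5 + 7^10 = 282458400.
N = 282458400/10 = 28245840.

28245840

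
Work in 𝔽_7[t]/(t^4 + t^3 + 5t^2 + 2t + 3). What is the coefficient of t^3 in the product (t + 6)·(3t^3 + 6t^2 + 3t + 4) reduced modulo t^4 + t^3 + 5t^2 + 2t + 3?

Multiply in 𝔽_7[t]: (t + 6)·(3t^3 + 6t^2 + 3t + 4) = 3t^4 + 3t^3 + 4t^2 + t + 3.
Reduce using t^4 ≡ 6t^3 + 2t^2 + 5t + 4 (mod t^4 + t^3 + 5t^2 + 2t + 3).
Reduced: 3t^2 + 2t + 1.

0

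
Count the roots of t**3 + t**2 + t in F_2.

1

Write g(t) = t**3 + t**2 + t.
Evaluate at each of the 2 elements of F_2:
g(0) = 0 → root; g(1) = 1.
Roots: {0}.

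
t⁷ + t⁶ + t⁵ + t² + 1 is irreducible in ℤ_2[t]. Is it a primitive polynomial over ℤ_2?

Yes

Write f(t) = t⁷ + t⁶ + t⁵ + t² + 1.
|GF(2^7)^×| = 2^7 − 1 = 127. Prime factorization: 127 = 127.
f is primitive ⇔ t has order 127 in GF(2)[t]/(f), i.e. t^(127/q) ≠ 1 for each prime q | 127.
t^(1) mod f = t.
None equal 1, so t has full order 127; f is primitive.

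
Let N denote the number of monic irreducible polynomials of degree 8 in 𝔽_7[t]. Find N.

x^(7^8) − x is the product of all monic irreducibles of degree dividing 8; Möbius inversion gives N = (1/8) Σ μ(8/d)·7^d.
Divisors of 8: 1, 2, 4, 8; μ(8/d) for each: 0, 0, -1, 1.
Σ = − 7^4 + 7^8 = 5762400.
N = 5762400/8 = 720300.

720300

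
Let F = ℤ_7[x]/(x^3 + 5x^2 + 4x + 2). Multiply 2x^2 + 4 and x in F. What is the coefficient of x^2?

4

Multiply in ℤ_7[x]: (2x^2 + 4)·(x) = 2x^3 + 4x.
Reduce using x^3 ≡ 2x^2 + 3x + 5 (mod x^3 + 5x^2 + 4x + 2).
Reduced: 4x^2 + 3x + 3.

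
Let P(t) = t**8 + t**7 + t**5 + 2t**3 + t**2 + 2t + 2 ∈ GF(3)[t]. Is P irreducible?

Yes

Check for roots in GF(3): P(0) = 2; P(1) = 1; P(2) = 1.
No roots, so no linear factors.
Monic irreducibles of degree 2 over GF(3): t**2 + 1, t**2 + t + 2, t**2 + 2t + 2.
None of them divide P (all give nonzero remainder).
Degree-3 irreducible divisors: test the 8 monic irreducibles of degree 3 over GF(3).
None of them divide P (all give nonzero remainder).
Degree-4 irreducible divisors: test the 18 monic irreducibles of degree 4 over GF(3).
None of them divide P (all give nonzero remainder).
No irreducible factor of degree ≤ 4 exists, so P is irreducible over GF(3).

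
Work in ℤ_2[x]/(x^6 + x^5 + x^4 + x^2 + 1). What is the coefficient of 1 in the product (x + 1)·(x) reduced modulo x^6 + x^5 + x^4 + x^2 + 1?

0

Multiply in ℤ_2[x]: (x + 1)·(x) = x^2 + x.
Reduced: x^2 + x.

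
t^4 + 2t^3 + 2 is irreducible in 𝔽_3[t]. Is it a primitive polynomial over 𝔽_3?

Yes

Write f(t) = t^4 + 2t^3 + 2.
|GF(3^4)^×| = 3^4 − 1 = 80. Prime factorization: 80 = 2^4·5.
f is primitive ⇔ t has order 80 in GF(3)[t]/(f), i.e. t^(80/q) ≠ 1 for each prime q | 80.
t^(40) mod f = 2.
t^(16) mod f = 2t^2 + t + 2.
None equal 1, so t has full order 80; f is primitive.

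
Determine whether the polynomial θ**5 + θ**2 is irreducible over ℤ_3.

No

Write f(θ) = θ**5 + θ**2.
Check for roots in ℤ_3: f(0) = 0 → root; f(1) = 2; f(2) = 0 → root.
f(0) = 0, so (θ) divides f(θ); f is reducible.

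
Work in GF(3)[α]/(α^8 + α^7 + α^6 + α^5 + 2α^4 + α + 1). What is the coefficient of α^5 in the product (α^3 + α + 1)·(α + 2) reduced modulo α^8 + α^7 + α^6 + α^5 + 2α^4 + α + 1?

Multiply in GF(3)[α]: (α^3 + α + 1)·(α + 2) = α^4 + 2α^3 + α^2 + 2.
Reduced: α^4 + 2α^3 + α^2 + 2.

0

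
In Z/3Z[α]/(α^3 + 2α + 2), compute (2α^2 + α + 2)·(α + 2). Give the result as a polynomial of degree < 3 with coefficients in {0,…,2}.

Multiply in Z/3Z[α]: (2α^2 + α + 2)·(α + 2) = 2α^3 + 2α^2 + α + 1.
Reduce using α^3 ≡ α + 1 (mod α^3 + 2α + 2).
Reduced: 2α^2.

2α^2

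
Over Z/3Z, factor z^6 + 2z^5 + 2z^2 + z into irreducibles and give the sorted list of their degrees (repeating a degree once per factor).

Write h(z) = z^6 + 2z^5 + 2z^2 + z.
Roots in Z/3Z: h(0) = 0 → root; h(1) = 0 → root; h(2) = 0 → root.
Linear factors from roots: (z), (z + 2), (z + 1).
Complete factorization: h(z) = (z)·(z + 1)·(z + 2)^2·(z^2 + 1).
Factor degrees with multiplicity: 1 + 1 + 1 + 1 + 2 = 6.

1, 1, 1, 1, 2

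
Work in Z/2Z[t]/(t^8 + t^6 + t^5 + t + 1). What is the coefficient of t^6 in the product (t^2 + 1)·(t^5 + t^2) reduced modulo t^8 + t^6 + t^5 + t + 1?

0

Multiply in Z/2Z[t]: (t^2 + 1)·(t^5 + t^2) = t^7 + t^5 + t^4 + t^2.
Reduced: t^7 + t^5 + t^4 + t^2.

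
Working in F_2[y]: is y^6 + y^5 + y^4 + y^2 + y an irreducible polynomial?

Write g(y) = y^6 + y^5 + y^4 + y^2 + y.
Check for roots in F_2: g(0) = 0 → root; g(1) = 1.
g(0) = 0, so (y) divides g(y); g is reducible.

No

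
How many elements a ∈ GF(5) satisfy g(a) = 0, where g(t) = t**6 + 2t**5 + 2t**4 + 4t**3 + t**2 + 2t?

Evaluate at each of the 5 elements of GF(5):
g(0) = 0 → root; g(1) = 2; g(2) = 0 → root; g(3) = 0 → root; g(4) = 1.
Roots: {0, 2, 3}.

3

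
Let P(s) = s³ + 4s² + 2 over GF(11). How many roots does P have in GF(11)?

1

Evaluate at each of the 11 elements of GF(11):
P(0) = 2; P(1) = 7; P(2) = 4; P(3) = 10; P(4) = 9; P(5) = 7; P(6) = 10; P(7) = 2; P(8) = 0 → root; P(9) = 10; P(10) = 5.
Roots: {8}.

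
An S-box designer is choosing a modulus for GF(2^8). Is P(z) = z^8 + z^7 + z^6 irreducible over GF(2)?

No

Check for roots in GF(2): P(0) = 0 → root; P(1) = 1.
P(0) = 0, so (z) divides P(z); P is reducible.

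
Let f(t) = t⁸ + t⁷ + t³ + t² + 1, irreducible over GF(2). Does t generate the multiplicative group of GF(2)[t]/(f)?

Yes

|GF(2^8)^×| = 2^8 − 1 = 255. Prime factorization: 255 = 3·5·17.
f is primitive ⇔ t has order 255 in GF(2)[t]/(f), i.e. t^(255/q) ≠ 1 for each prime q | 255.
t^(85) mod f = t⁶ + t³ + t² + t.
t^(51) mod f = t⁵ + t⁴ + t² + 1.
t^(15) mod f = t⁷ + t⁶ + t⁴ + t³.
None equal 1, so t has full order 255; f is primitive.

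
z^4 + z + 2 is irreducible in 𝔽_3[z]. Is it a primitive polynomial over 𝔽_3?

Yes

Write f(z) = z^4 + z + 2.
|GF(3^4)^×| = 3^4 − 1 = 80. Prime factorization: 80 = 2^4·5.
f is primitive ⇔ z has order 80 in GF(3)[z]/(f), i.e. z^(80/q) ≠ 1 for each prime q | 80.
z^(40) mod f = 2.
z^(16) mod f = 2z^3 + z + 2.
None equal 1, so z has full order 80; f is primitive.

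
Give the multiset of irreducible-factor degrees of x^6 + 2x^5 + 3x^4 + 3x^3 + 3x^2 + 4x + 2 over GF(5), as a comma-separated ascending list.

1, 1, 1, 3

Write g(x) = x^6 + 2x^5 + 3x^4 + 3x^3 + 3x^2 + 4x + 2.
Roots in GF(5): g(0) = 2; g(1) = 3; g(2) = 2; g(3) = 0 → root; g(4) = 0 → root.
Linear factors from roots: (x + 2), (x + 1).
Complete factorization: g(x) = (x + 1)·(x + 2)^2·(x^3 + 2x^2 + 3).
Factor degrees with multiplicity: 1 + 1 + 1 + 3 = 6.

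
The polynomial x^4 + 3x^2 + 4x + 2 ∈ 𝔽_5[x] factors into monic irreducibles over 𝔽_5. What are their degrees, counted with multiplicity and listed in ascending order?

Write g(x) = x^4 + 3x^2 + 4x + 2.
Roots in 𝔽_5: g(0) = 2; g(1) = 0 → root; g(2) = 3; g(3) = 2; g(4) = 2.
Linear factors from roots: (x + 4).
Complete factorization: g(x) = (x + 4)·(x^3 + x^2 + 4x + 3).
Factor degrees with multiplicity: 1 + 3 = 4.

1, 3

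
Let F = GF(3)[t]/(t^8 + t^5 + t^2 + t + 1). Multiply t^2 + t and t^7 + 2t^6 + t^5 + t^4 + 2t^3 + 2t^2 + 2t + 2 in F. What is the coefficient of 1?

Multiply in GF(3)[t]: (t^2 + t)·(t^7 + 2t^6 + t^5 + t^4 + 2t^3 + 2t^2 + 2t + 2) = t^9 + 2t^6 + t^4 + t^3 + t^2 + 2t.
Reduce using t^8 ≡ 2t^5 + 2t^2 + 2t + 2 (mod t^8 + t^5 + t^2 + t + 1).
Reduced: t^6 + t^4 + t.

0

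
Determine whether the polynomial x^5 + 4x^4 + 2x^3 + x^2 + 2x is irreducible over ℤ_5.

Write m(x) = x^5 + 4x^4 + 2x^3 + x^2 + 2x.
Check for roots in ℤ_5: m(0) = 0 → root; m(1) = 0 → root; m(2) = 0 → root; m(3) = 1; m(4) = 0 → root.
m(0) = 0, so (x) divides m(x); m is reducible.

No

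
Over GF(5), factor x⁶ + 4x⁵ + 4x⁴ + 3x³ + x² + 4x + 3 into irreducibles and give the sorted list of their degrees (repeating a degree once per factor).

Write h(x) = x⁶ + 4x⁵ + 4x⁴ + 3x³ + x² + 4x + 3.
Roots in GF(5): h(0) = 3; h(1) = 0 → root; h(2) = 0 → root; h(3) = 0 → root; h(4) = 3.
Linear factors from roots: (x + 4), (x + 3), (x + 2).
Complete factorization: h(x) = (x + 2)·(x + 3)·(x + 4)·(x³ + 3x + 2).
Factor degrees with multiplicity: 1 + 1 + 1 + 3 = 6.

1, 1, 1, 3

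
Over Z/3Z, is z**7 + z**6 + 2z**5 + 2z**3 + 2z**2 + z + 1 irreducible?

Yes

Write h(z) = z**7 + z**6 + 2z**5 + 2z**3 + 2z**2 + z + 1.
Check for roots in Z/3Z: h(0) = 1; h(1) = 1; h(2) = 1.
No roots, so no linear factors.
Monic irreducibles of degree 2 over GF(3): z**2 + 1, z**2 + z + 2, z**2 + 2z + 2.
None of them divide h (all give nonzero remainder).
Degree-3 irreducible divisors: test the 8 monic irreducibles of degree 3 over GF(3).
None of them divide h (all give nonzero remainder).
No irreducible factor of degree ≤ 3 exists, so h is irreducible over GF(3).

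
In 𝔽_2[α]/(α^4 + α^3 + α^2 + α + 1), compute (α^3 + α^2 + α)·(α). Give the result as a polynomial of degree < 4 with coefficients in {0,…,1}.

α + 1

Multiply in 𝔽_2[α]: (α^3 + α^2 + α)·(α) = α^4 + α^3 + α^2.
Reduce using α^4 ≡ α^3 + α^2 + α + 1 (mod α^4 + α^3 + α^2 + α + 1).
Reduced: α + 1.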